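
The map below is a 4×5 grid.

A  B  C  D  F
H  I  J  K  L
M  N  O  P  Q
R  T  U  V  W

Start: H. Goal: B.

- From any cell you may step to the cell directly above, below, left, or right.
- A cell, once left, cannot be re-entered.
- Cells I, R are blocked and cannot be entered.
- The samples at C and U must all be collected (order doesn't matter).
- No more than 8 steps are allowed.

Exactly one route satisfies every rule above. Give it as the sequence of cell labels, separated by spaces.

Any route must reach C and U and still end at B within 8 moves, so the order of the required stops is forced.
Route from H: down 1 to M, right 1 to N, down 1 to T, right 1 to U, up 3 to C, left 1 to B — 8 moves in all.
Check: all required cells visited; 8 ≤ 8 moves.

H M N T U O J C B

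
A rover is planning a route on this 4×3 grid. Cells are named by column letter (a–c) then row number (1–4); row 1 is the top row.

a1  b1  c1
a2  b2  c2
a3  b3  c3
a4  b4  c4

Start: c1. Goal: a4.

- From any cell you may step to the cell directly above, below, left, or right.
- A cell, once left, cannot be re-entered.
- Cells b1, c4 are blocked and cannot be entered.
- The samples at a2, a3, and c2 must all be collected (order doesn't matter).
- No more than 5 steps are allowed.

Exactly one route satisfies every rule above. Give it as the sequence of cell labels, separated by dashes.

c1 - c2 - b2 - a2 - a3 - a4

The budget equals the shortest possible length, so every move has to be on a shortest route through the required cells.
Route from c1: down 1 to c2, left 2 to a2, down 2 to a4 — 5 moves in all.
Check: all required cells visited; 5 ≤ 5 moves.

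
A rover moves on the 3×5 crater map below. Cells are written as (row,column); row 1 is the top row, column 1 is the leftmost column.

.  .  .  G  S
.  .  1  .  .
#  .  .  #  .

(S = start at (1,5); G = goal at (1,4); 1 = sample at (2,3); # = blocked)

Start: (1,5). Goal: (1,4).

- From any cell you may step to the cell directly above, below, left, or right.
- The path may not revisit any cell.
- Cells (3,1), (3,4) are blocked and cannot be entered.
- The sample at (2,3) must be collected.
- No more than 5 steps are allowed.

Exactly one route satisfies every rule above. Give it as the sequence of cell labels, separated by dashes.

(1,5) - (2,5) - (2,4) - (2,3) - (1,3) - (1,4)

The 5-move cap with required stops at (2,3) leaves no slack for detours.
Route from (1,5): down 1 to (2,5), left 2 to (2,3), up 1 to (1,3), right 1 to (1,4) — 5 moves in all.
Check: all required cells visited; 5 ≤ 5 moves.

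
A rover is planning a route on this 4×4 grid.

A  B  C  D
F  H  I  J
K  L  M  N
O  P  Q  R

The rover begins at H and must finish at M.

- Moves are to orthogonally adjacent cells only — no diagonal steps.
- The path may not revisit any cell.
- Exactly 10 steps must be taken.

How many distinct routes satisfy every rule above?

Need simple routes of exactly 10 moves from H to M (Manhattan distance 2, so 4 moves are spent on a detour and 4 undoing it).
Branch systematically from the start, pruning whenever the remaining move budget drops below the Manhattan distance to M or differs from it in parity. Grouping the completions by first move — via B: 4; via L: 6; via F: 4; via I: 6 — and summing: 4 + 6 + 4 + 6 = 20.
That gives 20 routes.

20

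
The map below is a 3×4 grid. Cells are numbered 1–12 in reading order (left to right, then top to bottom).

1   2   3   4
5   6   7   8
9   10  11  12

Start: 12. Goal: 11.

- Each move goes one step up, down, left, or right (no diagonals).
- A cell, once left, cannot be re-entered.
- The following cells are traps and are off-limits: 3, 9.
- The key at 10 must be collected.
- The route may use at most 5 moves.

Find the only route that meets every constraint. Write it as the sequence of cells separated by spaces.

12 8 7 6 10 11

The budget equals the shortest possible length, so every move has to be on a shortest route through the required cells.
Route from 12: up 1 to 8, left 2 to 6, down 1 to 10, right 1 to 11 — 5 moves in all.
Check: all required cells visited; 5 ≤ 5 moves.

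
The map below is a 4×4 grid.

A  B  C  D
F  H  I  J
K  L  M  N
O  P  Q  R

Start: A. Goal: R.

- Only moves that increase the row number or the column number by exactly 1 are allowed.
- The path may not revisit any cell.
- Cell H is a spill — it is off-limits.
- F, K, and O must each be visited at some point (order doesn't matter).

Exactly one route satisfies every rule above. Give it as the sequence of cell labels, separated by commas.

A, F, K, O, P, Q, R

Moves only go right or down, so the column and row indices never decrease.
Route from A: 3× down (reaching O), 3× right (reaching R) — 6 moves in all.
Check: all required cells visited.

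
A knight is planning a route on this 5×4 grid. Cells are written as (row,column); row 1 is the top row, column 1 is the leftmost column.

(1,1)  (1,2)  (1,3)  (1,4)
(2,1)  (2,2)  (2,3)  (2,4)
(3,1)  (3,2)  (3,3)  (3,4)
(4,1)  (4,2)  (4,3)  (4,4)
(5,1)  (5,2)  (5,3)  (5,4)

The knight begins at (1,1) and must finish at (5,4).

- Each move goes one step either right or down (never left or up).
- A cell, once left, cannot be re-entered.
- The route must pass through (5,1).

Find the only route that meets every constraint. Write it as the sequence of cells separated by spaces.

Moves only go right or down, so the column and row indices never decrease.
Route from (1,1): 4× down (reaching (5,1)), 3× right (reaching (5,4)) — 7 moves in all.
Check: all required cells visited.

(1,1) (2,1) (3,1) (4,1) (5,1) (5,2) (5,3) (5,4)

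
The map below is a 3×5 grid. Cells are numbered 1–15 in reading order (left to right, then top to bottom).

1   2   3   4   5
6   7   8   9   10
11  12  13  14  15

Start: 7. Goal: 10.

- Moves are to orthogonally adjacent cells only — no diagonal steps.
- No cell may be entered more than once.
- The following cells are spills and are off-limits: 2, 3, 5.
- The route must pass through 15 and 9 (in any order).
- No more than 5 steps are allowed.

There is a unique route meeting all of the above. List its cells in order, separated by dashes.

Any route must reach 15 and 9 and still end at 10 within 5 moves, so the order of the required stops is forced.
Route from 7: right 2 to 9, down 1 to 14, right 1 to 15, up 1 to 10 — 5 moves in all.
Check: all required cells visited; 5 ≤ 5 moves.

7 - 8 - 9 - 14 - 15 - 10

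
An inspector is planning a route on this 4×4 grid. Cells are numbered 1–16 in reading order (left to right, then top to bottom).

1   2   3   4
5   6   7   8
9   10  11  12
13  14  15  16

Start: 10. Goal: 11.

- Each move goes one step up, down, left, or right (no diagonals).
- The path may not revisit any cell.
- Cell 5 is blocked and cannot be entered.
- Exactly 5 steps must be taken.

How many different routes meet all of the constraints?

Need simple routes of exactly 5 moves from 10 to 11 (Manhattan distance 1, so 2 moves are spent on a detour and 2 undoing it).
Enumerating: 10 6 2 3 7 11 | 10 6 7 8 12 11 | 10 14 15 16 12 11 | 10 9 13 14 15 11.
That gives 4 routes.

4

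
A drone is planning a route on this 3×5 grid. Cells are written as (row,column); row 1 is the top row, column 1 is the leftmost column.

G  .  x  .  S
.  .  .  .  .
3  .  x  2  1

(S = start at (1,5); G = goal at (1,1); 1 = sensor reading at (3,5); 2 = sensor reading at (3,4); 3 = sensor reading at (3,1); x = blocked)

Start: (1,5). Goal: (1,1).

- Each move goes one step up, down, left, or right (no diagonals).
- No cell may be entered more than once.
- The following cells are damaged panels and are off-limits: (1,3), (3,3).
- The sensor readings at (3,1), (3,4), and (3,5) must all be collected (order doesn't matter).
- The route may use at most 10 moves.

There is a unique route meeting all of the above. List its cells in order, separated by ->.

(1,5) -> (2,5) -> (3,5) -> (3,4) -> (2,4) -> (2,3) -> (2,2) -> (3,2) -> (3,1) -> (2,1) -> (1,1)

The 10-move cap with required stops at (3,1), (3,4), (3,5) leaves no slack for detours.
Route from (1,5): down 2 to (3,5), left 1 to (3,4), up 1 to (2,4), left 2 to (2,2), down 1 to (3,2), left 1 to (3,1), up 2 to (1,1) — 10 moves in all.
Check: all required cells visited; 10 ≤ 10 moves.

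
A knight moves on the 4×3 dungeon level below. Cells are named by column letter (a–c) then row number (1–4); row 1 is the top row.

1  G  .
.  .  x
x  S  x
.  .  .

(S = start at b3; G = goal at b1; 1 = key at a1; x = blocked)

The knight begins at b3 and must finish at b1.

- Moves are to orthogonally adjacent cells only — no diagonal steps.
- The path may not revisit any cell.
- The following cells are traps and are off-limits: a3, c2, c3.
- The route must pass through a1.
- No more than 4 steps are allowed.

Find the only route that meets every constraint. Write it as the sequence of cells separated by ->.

The budget equals the shortest possible length, so every move has to be on a shortest route through the required cells.
Route from b3: up to b2, left to a2, up to a1, right to b1 — 4 moves in all.
Check: all required cells visited; 4 ≤ 4 moves.

b3 -> b2 -> a2 -> a1 -> b1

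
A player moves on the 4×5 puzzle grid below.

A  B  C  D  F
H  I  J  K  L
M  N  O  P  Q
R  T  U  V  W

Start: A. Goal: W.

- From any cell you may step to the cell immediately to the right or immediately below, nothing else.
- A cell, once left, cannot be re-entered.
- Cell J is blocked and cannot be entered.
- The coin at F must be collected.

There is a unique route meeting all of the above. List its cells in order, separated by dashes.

Moves only go right or down, so the column and row indices never decrease.
Route from A: 4× right (reaching F), 3× down (reaching W) — 7 moves in all.
Check: all required cells visited.

A - B - C - D - F - L - Q - W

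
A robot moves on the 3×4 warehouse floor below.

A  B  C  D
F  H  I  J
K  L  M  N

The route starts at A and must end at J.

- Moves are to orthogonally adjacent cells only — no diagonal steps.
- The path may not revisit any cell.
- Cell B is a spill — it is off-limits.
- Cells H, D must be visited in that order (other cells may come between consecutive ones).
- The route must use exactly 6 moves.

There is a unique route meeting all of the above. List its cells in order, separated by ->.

A -> F -> H -> I -> C -> D -> J

The waypoints must appear in the order H, D, with no cell reused.
Route from A: down 1 to F, right 2 to I, up 1 to C, right 1 to D, down 1 to J — 6 moves in all.
Check: order respected (H at step 2, D at step 5); 6 moves as required.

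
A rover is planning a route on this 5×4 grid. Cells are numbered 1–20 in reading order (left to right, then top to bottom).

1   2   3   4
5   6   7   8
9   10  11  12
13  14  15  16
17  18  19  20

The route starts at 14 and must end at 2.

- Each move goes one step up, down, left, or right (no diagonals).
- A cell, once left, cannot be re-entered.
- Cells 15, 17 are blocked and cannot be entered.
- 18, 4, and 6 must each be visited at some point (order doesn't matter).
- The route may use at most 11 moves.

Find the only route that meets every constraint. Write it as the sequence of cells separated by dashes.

Any route must reach 18, 4, and 6 and still end at 2 within 11 moves, so the order of the required stops is forced.
Route from 14: down 1 to 18, right 2 to 20, up 4 to 4, left 1 to 3, down 1 to 7, left 1 to 6, up 1 to 2 — 11 moves in all.
Check: all required cells visited; 11 ≤ 11 moves.

14 - 18 - 19 - 20 - 16 - 12 - 8 - 4 - 3 - 7 - 6 - 2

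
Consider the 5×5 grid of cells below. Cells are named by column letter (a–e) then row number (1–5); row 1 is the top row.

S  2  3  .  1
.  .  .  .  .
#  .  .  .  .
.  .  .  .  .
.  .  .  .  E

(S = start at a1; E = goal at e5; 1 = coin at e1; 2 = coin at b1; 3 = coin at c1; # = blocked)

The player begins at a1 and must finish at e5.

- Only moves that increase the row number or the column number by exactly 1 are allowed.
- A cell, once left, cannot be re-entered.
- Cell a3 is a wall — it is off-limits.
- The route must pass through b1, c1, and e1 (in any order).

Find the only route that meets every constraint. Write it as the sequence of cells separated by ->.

Moves only go right or down, so the column and row indices never decrease.
Route from a1: 4× right (reaching e1), 4× down (reaching e5) — 8 moves in all.
Check: all required cells visited.

a1 -> b1 -> c1 -> d1 -> e1 -> e2 -> e3 -> e4 -> e5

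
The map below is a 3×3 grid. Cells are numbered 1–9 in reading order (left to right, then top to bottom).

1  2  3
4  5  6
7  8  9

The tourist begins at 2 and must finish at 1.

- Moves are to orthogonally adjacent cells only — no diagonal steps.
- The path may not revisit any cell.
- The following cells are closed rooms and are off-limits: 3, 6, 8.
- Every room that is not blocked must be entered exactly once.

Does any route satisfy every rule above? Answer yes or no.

Cell 7 has only one open neighbour but is neither the start nor the goal, so a Hamiltonian route would have to both enter and leave it through the same neighbour — impossible without revisiting.

no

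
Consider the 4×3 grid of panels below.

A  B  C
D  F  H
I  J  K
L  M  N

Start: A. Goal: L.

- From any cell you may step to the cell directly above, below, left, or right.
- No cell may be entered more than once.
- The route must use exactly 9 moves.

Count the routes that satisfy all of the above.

11

Need simple routes of exactly 9 moves from A to L (Manhattan distance 3, so 3 moves are spent on a detour and 3 undoing it).
Branch systematically from the start, pruning whenever the remaining move budget drops below the Manhattan distance to L or differs from it in parity. Grouping the completions by first move — via D: 5; via B: 6 — and summing: 5 + 6 = 11.
That gives 11 routes.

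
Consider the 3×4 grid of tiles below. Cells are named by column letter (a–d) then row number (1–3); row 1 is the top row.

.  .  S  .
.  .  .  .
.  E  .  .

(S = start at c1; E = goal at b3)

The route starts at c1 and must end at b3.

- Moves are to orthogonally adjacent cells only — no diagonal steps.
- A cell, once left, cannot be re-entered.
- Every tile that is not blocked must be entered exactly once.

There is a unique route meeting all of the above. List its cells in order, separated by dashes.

Need to visit all 12 open cells exactly once, starting at c1 and ending at b3.
Cell d3 has only two open neighbours (d2 and c3), so the path must pass straight through it: one of those is the cell it's entered from and the other is where it exits.
Route from c1: right to d1, 2× down (reaching d3), left to c3, up to c2, left to b2, up to b1, left to a1, 2× down (reaching a3), right to b3 — 11 moves in all.
Check: all 12 open cells covered.

c1 - d1 - d2 - d3 - c3 - c2 - b2 - b1 - a1 - a2 - a3 - b3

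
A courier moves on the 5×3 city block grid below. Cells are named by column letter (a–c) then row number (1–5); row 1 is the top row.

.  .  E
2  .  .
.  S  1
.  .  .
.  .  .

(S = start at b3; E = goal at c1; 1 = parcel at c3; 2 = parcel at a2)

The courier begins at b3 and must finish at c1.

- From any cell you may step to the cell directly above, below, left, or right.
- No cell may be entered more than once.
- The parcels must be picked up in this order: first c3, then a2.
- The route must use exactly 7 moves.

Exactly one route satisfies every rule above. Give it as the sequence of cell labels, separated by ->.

b3 -> c3 -> c2 -> b2 -> a2 -> a1 -> b1 -> c1

The waypoints must appear in the order c3, a2, with no cell reused.
Route from b3: right to c3, up to c2, 2× left (reaching a2), up to a1, 2× right (reaching c1) — 7 moves in all.
Check: order respected (1 at step 1, 2 at step 4); 7 moves as required.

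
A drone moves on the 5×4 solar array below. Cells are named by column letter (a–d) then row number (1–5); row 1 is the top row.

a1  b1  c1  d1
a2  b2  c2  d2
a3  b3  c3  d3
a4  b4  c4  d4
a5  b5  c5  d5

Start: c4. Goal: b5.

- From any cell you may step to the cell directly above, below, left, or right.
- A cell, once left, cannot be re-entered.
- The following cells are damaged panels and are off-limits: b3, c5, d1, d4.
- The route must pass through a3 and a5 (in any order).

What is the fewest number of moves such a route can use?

8

Any route passes through a3 and a5 in some order between c4 and b5. Summing Manhattan distances along each leg and taking the cheapest ordering (c4 → a3 → a5 → b5) gives a lower bound of 3 + 2 + 1 = 6 moves.
The shortest route satisfying every rule uses 8 moves: c4 → c3 → c2 → b2 → a2 → a3 → a4 → a5 → b5.
The no-revisit rule (legs can't share cells) pushes the minimum above the 6-move bound; an exhaustive check rules out every length from 6 to 7, leaving 8 as the minimum.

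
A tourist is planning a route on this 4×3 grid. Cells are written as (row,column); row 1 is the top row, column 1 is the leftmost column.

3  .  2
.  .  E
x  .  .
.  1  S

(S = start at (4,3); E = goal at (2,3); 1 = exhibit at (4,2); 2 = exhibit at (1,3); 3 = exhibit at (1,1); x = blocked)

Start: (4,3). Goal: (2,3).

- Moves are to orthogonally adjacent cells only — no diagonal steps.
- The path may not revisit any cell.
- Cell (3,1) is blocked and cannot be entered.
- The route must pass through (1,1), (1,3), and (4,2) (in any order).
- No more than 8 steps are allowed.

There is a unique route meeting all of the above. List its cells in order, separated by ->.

The budget equals the shortest possible length, so every move has to be on a shortest route through the required cells.
Route from (4,3): left 1 to (4,2), up 2 to (2,2), left 1 to (2,1), up 1 to (1,1), right 2 to (1,3), down 1 to (2,3) — 8 moves in all.
Check: all required cells visited; 8 ≤ 8 moves.

(4,3) -> (4,2) -> (3,2) -> (2,2) -> (2,1) -> (1,1) -> (1,2) -> (1,3) -> (2,3)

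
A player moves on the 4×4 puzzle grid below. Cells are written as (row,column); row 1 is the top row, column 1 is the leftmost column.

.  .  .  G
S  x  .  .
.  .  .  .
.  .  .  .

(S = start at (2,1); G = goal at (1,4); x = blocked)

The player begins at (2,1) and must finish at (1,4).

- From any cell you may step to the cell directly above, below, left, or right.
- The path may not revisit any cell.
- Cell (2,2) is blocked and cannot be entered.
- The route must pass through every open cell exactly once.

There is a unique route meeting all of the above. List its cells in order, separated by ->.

Need to visit all 15 open cells exactly once, starting at (2,1) and ending at (1,4).
Cell (1,1) has only two open neighbours ((2,1) and (1,2)), so the path must pass straight through it: one of those is the cell it's entered from and the other is where it exits.
Route from (2,1): up to (1,1), 2× right (reaching (1,3)), 2× down (reaching (3,3)), 2× left (reaching (3,1)), down to (4,1), 3× right (reaching (4,4)), 3× up (reaching (1,4)) — 14 moves in all.
Check: all 15 open cells covered.

(2,1) -> (1,1) -> (1,2) -> (1,3) -> (2,3) -> (3,3) -> (3,2) -> (3,1) -> (4,1) -> (4,2) -> (4,3) -> (4,4) -> (3,4) -> (2,4) -> (1,4)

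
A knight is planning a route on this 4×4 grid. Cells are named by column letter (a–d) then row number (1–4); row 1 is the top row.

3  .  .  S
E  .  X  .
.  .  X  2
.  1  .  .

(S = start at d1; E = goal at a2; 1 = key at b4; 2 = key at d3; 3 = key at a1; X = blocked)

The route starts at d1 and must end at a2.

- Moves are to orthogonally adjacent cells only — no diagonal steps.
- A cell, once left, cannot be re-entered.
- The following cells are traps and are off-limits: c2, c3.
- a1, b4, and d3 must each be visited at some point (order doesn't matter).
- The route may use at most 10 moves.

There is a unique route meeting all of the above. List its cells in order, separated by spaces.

d1 d2 d3 d4 c4 b4 b3 b2 b1 a1 a2

Any route must reach a1, b4, and d3 and still end at a2 within 10 moves, so the order of the required stops is forced.
Route from d1: 3× down (reaching d4), 2× left (reaching b4), 3× up (reaching b1), left to a1, down to a2 — 10 moves in all.
Check: all required cells visited; 10 ≤ 10 moves.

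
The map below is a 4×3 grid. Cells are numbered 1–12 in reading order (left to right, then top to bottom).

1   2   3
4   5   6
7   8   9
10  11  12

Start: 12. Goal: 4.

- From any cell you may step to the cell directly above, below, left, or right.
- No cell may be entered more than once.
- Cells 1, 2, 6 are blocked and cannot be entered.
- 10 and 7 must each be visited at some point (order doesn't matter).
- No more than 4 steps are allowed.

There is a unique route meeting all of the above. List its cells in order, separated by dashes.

The budget equals the shortest possible length, so every move has to be on a shortest route through the required cells.
Route from 12: left 2 to 10, up 2 to 4 — 4 moves in all.
Check: all required cells visited; 4 ≤ 4 moves.

12 - 11 - 10 - 7 - 4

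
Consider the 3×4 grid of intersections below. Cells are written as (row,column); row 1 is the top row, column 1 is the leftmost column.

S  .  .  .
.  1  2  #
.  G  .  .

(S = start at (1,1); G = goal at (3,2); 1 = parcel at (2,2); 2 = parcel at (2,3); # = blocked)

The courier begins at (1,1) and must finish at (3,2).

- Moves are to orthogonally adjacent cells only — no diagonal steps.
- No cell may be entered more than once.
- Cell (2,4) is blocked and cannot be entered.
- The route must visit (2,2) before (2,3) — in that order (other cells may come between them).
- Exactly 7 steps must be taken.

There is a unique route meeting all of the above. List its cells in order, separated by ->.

(1,1) -> (2,1) -> (2,2) -> (1,2) -> (1,3) -> (2,3) -> (3,3) -> (3,2)

The waypoints must appear in the order (2,2), (2,3), with no cell reused.
Route from (1,1): down 1 to (2,1), right 1 to (2,2), up 1 to (1,2), right 1 to (1,3), down 2 to (3,3), left 1 to (3,2) — 7 moves in all.
Check: order respected (1 at step 2, 2 at step 5); 7 moves as required.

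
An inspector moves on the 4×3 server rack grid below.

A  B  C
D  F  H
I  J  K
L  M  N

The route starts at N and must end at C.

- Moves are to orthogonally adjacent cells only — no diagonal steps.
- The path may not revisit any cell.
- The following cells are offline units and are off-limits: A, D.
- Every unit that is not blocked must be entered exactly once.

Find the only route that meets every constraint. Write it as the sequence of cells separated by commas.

N, M, L, I, J, K, H, F, B, C

Need to visit all 10 open cells exactly once, starting at N and ending at C.
Route from N: 2× left (reaching L), up to I, 2× right (reaching K), up to H, left to F, up to B, right to C — 9 moves in all.
Check: all 10 open cells covered.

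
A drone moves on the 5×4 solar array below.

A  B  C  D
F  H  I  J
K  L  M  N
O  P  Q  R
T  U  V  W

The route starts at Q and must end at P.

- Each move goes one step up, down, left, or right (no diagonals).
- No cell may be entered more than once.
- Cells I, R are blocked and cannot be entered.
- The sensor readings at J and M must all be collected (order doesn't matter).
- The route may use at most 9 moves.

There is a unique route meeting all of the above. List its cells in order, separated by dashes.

Q - M - N - J - D - C - B - H - L - P

Any route must reach J and M and still end at P within 9 moves, so the order of the required stops is forced.
Route from Q: up to M, right to N, 2× up (reaching D), 2× left (reaching B), 3× down (reaching P) — 9 moves in all.
Check: all required cells visited; 9 ≤ 9 moves.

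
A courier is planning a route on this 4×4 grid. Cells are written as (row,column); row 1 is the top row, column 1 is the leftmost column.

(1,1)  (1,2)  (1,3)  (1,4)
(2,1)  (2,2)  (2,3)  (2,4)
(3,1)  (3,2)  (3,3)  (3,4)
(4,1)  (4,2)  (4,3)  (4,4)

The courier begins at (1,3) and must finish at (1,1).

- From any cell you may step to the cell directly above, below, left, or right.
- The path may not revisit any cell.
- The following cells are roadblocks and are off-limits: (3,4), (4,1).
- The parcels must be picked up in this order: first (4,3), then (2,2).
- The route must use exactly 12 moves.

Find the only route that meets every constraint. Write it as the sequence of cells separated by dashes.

(1,3) - (1,4) - (2,4) - (2,3) - (3,3) - (4,3) - (4,2) - (3,2) - (3,1) - (2,1) - (2,2) - (1,2) - (1,1)

The waypoints must appear in the order (4,3), (2,2), with no cell reused.
Route from (1,3): right 1 to (1,4), down 1 to (2,4), left 1 to (2,3), down 2 to (4,3), left 1 to (4,2), up 1 to (3,2), left 1 to (3,1), up 1 to (2,1), right 1 to (2,2), up 1 to (1,2), left 1 to (1,1) — 12 moves in all.
Check: order respected ((4,3) at step 5, (2,2) at step 10); 12 moves as required.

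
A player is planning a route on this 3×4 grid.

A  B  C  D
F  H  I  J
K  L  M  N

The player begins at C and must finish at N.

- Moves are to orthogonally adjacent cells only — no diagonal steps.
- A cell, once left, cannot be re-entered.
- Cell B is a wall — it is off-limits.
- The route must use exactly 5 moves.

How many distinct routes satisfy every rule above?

2

Need simple routes of exactly 5 moves from C to N (Manhattan distance 3, so 1 moves are spent on a detour and 1 undoing it).
Enumerating: C I H L M N | C D J I M N.
That gives 2 routes.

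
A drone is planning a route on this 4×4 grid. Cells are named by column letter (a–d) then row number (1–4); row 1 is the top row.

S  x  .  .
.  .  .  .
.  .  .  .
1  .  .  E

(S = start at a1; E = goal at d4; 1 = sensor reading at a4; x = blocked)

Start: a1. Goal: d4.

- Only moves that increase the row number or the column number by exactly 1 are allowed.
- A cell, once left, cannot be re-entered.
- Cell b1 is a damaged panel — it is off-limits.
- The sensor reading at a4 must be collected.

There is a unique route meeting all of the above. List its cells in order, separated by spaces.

Moves only go right or down, so the column and row indices never decrease.
Route from a1: down 3 to a4, right 3 to d4 — 6 moves in all.
Check: all required cells visited.

a1 a2 a3 a4 b4 c4 d4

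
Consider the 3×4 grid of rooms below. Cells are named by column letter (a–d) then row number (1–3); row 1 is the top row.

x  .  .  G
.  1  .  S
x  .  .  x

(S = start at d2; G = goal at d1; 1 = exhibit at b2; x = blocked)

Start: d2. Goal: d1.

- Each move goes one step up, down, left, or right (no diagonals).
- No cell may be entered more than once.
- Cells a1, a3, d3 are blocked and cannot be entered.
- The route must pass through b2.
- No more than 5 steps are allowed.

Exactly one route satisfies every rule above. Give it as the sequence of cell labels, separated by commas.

d2, c2, b2, b1, c1, d1

The 5-move cap with required stops at b2 leaves no slack for detours.
Route from d2: left 2 to b2, up 1 to b1, right 2 to d1 — 5 moves in all.
Check: all required cells visited; 5 ≤ 5 moves.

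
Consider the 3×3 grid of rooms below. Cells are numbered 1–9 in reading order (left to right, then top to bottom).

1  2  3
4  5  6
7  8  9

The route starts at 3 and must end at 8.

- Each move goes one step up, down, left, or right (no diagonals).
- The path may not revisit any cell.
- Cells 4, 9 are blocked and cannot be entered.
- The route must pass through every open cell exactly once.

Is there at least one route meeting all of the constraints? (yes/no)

Cell 1 has only one open neighbour but is neither the start nor the goal, so a Hamiltonian route would have to both enter and leave it through the same neighbour — impossible without revisiting.

no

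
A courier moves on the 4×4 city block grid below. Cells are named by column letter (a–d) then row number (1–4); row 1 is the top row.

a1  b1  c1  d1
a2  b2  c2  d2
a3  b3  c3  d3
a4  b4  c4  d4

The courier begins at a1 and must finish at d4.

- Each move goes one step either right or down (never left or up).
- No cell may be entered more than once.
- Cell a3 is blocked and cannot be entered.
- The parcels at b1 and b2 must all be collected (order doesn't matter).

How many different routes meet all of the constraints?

A right/down-only route from a1 to d4 makes exactly 3 down-moves and 3 right-moves in some order.
With no other constraints that would be C(6,3) = 20 routes.
A monotone route can only reach the required cells in the order b1, b2, so split there and multiply the segment counts (each segment already excludes blocked cells): a1→b1: 1; b1→b2: 1; b2→d4: 6; product = 6.
That gives 6 routes.

6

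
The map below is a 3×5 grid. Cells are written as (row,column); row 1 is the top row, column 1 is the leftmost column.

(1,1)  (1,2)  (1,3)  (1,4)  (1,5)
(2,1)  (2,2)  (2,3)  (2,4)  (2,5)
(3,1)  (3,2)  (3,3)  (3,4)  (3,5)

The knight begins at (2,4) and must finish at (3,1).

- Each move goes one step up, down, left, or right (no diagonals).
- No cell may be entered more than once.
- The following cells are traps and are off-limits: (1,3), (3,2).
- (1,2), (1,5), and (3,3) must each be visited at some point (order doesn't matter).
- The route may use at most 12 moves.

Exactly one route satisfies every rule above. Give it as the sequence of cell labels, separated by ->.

The 12-move cap with required stops at (1,2), (1,5), (3,3) leaves no slack for detours.
Route from (2,4): up 1 to (1,4), right 1 to (1,5), down 2 to (3,5), left 2 to (3,3), up 1 to (2,3), left 1 to (2,2), up 1 to (1,2), left 1 to (1,1), down 2 to (3,1) — 12 moves in all.
Check: all required cells visited; 12 ≤ 12 moves.

(2,4) -> (1,4) -> (1,5) -> (2,5) -> (3,5) -> (3,4) -> (3,3) -> (2,3) -> (2,2) -> (1,2) -> (1,1) -> (2,1) -> (3,1)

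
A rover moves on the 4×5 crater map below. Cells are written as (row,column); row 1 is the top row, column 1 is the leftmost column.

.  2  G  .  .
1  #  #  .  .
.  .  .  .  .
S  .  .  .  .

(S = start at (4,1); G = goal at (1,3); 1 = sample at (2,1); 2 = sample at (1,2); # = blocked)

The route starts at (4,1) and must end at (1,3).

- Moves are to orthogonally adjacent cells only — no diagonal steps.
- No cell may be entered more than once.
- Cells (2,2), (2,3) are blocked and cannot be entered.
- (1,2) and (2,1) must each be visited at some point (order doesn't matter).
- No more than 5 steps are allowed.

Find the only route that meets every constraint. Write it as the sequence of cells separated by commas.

Any route must reach (1,2) and (2,1) and still end at (1,3) within 5 moves, so the order of the required stops is forced.
Route from (4,1): 3× up (reaching (1,1)), 2× right (reaching (1,3)) — 5 moves in all.
Check: all required cells visited; 5 ≤ 5 moves.

(4,1), (3,1), (2,1), (1,1), (1,2), (1,3)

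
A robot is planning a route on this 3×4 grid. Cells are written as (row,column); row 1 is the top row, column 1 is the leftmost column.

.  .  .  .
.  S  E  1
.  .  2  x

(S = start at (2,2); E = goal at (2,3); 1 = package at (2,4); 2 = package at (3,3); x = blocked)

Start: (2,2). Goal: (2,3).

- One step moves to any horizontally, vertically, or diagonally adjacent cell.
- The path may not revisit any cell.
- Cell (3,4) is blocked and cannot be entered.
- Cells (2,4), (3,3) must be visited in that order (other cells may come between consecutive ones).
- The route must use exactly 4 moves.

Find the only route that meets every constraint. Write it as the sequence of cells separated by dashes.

The waypoints must appear in the order (2,4), (3,3), with no cell reused.
Route from (2,2): up-right to (1,3), down-right to (2,4), down-left to (3,3), up to (2,3) — 4 moves in all.
Check: order respected (1 at step 2, 2 at step 3); 4 moves as required.

(2,2) - (1,3) - (2,4) - (3,3) - (2,3)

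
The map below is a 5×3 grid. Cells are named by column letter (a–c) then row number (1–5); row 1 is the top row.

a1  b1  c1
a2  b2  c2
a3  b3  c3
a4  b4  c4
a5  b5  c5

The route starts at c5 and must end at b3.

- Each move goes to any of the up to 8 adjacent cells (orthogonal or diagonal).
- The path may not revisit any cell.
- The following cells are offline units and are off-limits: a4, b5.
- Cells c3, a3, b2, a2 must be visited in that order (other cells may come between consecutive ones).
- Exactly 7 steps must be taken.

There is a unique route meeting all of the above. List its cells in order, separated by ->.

c5 -> c4 -> c3 -> b4 -> a3 -> b2 -> a2 -> b3

The waypoints must appear in the order c3, a3, b2, a2, with no cell reused.
Route from c5: 2× up (reaching c3), down-left to b4, up-left to a3, up-right to b2, left to a2, down-right to b3 — 7 moves in all.
Check: order respected (c3 at step 2, a3 at step 4, b2 at step 5, a2 at step 6); 7 moves as required.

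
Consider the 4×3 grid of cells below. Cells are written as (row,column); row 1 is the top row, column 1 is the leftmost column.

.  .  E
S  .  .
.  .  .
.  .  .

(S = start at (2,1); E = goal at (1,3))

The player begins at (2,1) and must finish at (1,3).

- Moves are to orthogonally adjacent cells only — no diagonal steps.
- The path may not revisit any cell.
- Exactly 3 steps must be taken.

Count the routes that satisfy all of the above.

Need simple routes of exactly 3 moves from (2,1) to (1,3) (Manhattan distance 3, so 0 moves are spent on a detour and 0 undoing it).
Enumerating: (2,1) (1,1) (1,2) (1,3) | (2,1) (2,2) (1,2) (1,3) | (2,1) (2,2) (2,3) (1,3).
That gives 3 routes.

3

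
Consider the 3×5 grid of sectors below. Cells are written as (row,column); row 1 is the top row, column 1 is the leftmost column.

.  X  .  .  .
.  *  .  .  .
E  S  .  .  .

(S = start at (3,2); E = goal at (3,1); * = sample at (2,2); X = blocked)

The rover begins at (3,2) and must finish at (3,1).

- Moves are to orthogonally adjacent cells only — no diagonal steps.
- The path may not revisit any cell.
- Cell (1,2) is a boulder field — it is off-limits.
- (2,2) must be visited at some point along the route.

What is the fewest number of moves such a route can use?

Any route passes through (2,2) somewhere between (3,2) and (3,1). Summing Manhattan distances along the two legs ((3,2) → (2,2) → (3,1)) gives a lower bound of 1 + 2 = 3 moves.
A route of 3 moves achieves this: (3,2) → (2,2) → (2,1) → (3,1).
Since 3 matches the lower bound, it is optimal.

3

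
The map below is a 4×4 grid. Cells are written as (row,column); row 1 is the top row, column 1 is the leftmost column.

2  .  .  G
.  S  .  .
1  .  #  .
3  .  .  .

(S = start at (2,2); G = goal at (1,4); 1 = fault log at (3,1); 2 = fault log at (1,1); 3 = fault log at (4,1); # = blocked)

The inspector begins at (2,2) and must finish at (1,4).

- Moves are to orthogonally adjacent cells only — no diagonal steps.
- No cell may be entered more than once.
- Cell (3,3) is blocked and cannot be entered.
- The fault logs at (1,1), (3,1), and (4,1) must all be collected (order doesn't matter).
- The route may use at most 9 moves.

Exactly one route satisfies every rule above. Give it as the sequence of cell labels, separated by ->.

The 9-move cap with required stops at (1,1), (3,1), (4,1) leaves no slack for detours.
Route from (2,2): down 2 to (4,2), left 1 to (4,1), up 3 to (1,1), right 3 to (1,4) — 9 moves in all.
Check: all required cells visited; 9 ≤ 9 moves.

(2,2) -> (3,2) -> (4,2) -> (4,1) -> (3,1) -> (2,1) -> (1,1) -> (1,2) -> (1,3) -> (1,4)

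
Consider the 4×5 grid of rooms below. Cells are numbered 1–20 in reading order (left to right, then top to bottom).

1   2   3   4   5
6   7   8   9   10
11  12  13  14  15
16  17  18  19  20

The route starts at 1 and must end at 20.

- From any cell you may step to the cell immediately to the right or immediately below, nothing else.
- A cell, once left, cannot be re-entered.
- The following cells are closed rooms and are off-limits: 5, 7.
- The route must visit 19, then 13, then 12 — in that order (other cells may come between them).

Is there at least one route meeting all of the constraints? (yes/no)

13 lies above 19, so going from 19 to 13 would need an upward move — but moves only go right/down, so 19 cannot be visited before 13.

no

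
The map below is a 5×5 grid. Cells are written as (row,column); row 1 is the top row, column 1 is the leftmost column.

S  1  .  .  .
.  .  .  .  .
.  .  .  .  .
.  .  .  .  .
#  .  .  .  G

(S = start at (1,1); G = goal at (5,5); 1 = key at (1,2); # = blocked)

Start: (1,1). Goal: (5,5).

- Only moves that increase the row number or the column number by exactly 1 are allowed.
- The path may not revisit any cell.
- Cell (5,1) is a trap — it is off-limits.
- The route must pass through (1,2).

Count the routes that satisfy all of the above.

35

A right/down-only route from (1,1) to (5,5) makes exactly 4 down-moves and 4 right-moves in some order.
With no other constraints that would be C(8,4) = 70 routes.
Split at (1,2) and multiply the segment counts (each segment already excludes blocked cells): (1,1)→(1,2): 1; (1,2)→(5,5): 35; product = 35.
That gives 35 routes.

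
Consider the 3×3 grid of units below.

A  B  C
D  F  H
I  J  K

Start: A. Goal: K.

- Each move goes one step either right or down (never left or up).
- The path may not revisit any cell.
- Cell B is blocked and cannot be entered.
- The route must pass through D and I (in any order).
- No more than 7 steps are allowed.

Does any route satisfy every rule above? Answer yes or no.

One route that works: A → D → I → J → K.

yes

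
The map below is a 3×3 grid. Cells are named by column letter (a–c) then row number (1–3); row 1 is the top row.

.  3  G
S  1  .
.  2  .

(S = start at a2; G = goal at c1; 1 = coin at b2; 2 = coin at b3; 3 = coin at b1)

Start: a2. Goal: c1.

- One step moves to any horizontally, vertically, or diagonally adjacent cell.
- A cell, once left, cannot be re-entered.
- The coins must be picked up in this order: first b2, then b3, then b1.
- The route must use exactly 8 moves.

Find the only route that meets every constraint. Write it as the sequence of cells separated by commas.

The waypoints must appear in the order b2, b3, b1, with no cell reused.
Route from a2: up 1 to a1, down-right 1 to b2, down-left 1 to a3, right 2 to c3, up 1 to c2, up-left 1 to b1, right 1 to c1 — 8 moves in all.
Check: order respected (1 at step 2, 2 at step 4, 3 at step 7); 8 moves as required.

a2, a1, b2, a3, b3, c3, c2, b1, c1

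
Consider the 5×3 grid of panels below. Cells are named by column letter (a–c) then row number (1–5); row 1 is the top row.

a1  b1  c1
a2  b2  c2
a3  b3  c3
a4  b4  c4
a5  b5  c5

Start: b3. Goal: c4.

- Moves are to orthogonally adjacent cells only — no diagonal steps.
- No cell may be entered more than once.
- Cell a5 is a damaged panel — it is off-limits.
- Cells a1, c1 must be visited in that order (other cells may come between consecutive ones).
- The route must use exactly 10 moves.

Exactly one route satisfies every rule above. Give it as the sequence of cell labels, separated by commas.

b3, b4, a4, a3, a2, a1, b1, c1, c2, c3, c4

The waypoints must appear in the order a1, c1, with no cell reused.
Route from b3: down 1 to b4, left 1 to a4, up 3 to a1, right 2 to c1, down 3 to c4 — 10 moves in all.
Check: order respected (a1 at step 5, c1 at step 7); 10 moves as required.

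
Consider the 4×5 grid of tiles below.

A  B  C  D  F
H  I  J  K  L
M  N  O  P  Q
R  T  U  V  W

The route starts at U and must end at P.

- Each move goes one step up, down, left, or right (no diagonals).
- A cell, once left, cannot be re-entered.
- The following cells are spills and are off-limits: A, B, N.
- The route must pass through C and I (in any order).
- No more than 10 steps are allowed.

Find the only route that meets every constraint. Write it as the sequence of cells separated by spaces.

The 10-move cap with required stops at C, I leaves no slack for detours.
Route from U: 2× left (reaching R), 2× up (reaching H), 2× right (reaching J), up to C, right to D, 2× down (reaching P) — 10 moves in all.
Check: all required cells visited; 10 ≤ 10 moves.

U T R M H I J C D K P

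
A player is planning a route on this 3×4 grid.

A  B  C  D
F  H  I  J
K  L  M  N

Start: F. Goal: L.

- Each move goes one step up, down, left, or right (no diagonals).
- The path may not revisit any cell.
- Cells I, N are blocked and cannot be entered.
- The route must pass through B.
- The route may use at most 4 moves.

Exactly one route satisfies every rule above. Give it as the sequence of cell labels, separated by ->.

F -> A -> B -> H -> L

The 4-move cap with required stops at B leaves no slack for detours.
Route from F: up to A, right to B, 2× down (reaching L) — 4 moves in all.
Check: all required cells visited; 4 ≤ 4 moves.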